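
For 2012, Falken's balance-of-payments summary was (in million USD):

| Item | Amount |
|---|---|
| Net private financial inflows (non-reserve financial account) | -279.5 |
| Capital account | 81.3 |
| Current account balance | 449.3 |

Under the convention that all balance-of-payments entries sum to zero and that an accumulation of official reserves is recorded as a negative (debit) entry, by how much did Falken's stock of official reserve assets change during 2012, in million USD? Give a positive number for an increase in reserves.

251.1

Official reserve transactions balance = -(449.3 + 81.3 + (-279.5)) = -251.1
An accumulation of reserves is recorded as a debit (negative entry), so the change in the stock of reserves is the negative of that balance.
Change in official reserves = -(-251.1) = 251.1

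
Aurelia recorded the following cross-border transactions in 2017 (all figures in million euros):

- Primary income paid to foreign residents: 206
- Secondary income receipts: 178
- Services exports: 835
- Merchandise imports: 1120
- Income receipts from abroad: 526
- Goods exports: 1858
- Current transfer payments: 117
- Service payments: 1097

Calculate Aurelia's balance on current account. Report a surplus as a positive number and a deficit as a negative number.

Goods balance = 1858 - 1120 = 738
Services balance = 835 - 1097 = -262
Trade balance (goods + services) = 738 + (-262) = 476
Net primary income = 526 - 206 = 320
Net secondary income = 178 - 117 = 61
Current account = 476 + 320 + 61 = 857

857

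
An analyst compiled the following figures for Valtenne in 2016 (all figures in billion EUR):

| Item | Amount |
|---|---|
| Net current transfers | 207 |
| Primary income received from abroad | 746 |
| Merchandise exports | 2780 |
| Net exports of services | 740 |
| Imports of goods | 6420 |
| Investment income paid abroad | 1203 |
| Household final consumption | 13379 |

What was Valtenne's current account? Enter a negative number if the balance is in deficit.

-3150

Goods balance = 2780 - 6420 = -3640
Services balance = 740
Trade balance (goods + services) = -3640 + 740 = -2900
Net primary income = 746 - 1203 = -457
Net secondary income = 207
Current account = -2900 + (-457) + 207 = -3150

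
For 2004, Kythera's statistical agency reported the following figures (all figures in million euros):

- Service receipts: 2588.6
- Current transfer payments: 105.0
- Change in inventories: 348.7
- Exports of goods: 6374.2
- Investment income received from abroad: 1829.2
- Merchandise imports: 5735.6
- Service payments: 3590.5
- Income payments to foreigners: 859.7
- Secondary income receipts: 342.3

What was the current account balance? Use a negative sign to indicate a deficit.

Goods balance = 6374.2 - 5735.6 = 638.6
Services balance = 2588.6 - 3590.5 = -1001.9
Trade balance (goods + services) = 638.6 + (-1001.9) = -363.3
Net primary income = 1829.2 - 859.7 = 969.5
Net secondary income = 342.3 - 105.0 = 237.3
Current account = -363.3 + 969.5 + 237.3 = 843.5

843.5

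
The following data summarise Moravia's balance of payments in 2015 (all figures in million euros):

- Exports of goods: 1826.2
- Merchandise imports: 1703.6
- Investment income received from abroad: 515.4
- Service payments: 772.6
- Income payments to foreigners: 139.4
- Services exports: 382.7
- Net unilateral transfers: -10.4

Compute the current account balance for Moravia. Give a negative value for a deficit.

Goods balance = 1826.2 - 1703.6 = 122.6
Services balance = 382.7 - 772.6 = -389.9
Trade balance (goods + services) = 122.6 + (-389.9) = -267.3
Net primary income = 515.4 - 139.4 = 376.0
Net secondary income = -10.4
Current account = -267.3 + 376.0 + (-10.4) = 98.3

98.3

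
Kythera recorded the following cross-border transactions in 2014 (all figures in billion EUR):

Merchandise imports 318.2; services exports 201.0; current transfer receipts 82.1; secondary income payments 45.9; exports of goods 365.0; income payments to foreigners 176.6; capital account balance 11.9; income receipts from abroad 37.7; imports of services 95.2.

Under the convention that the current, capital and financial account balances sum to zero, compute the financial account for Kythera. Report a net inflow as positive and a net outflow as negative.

Goods balance = 365.0 - 318.2 = 46.8
Services balance = 201.0 - 95.2 = 105.8
Trade balance (goods + services) = 46.8 + 105.8 = 152.6
Net primary income = 37.7 - 176.6 = -138.9
Net secondary income = 82.1 - 45.9 = 36.2
Current account = 152.6 + (-138.9) + 36.2 = 49.9
Financial account = -(49.9 + 11.9) = -61.8

-61.8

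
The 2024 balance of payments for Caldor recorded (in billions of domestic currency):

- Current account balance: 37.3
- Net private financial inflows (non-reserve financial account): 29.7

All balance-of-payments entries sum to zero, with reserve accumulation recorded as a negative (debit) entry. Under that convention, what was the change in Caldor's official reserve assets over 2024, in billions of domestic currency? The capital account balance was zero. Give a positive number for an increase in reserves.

Official reserve transactions balance = -(37.3 + 29.7) = -67.0
An accumulation of reserves is recorded as a debit (negative entry), so the change in the stock of reserves is the negative of that balance.
Change in official reserves = -(-67.0) = 67.0

67.0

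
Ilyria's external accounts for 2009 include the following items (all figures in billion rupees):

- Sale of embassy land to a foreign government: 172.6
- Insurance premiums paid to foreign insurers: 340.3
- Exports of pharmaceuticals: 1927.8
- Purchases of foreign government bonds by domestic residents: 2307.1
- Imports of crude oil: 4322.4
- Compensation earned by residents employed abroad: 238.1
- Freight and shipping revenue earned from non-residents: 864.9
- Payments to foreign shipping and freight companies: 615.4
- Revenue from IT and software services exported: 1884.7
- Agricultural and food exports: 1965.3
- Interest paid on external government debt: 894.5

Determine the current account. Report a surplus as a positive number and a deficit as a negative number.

Goods: 1965.3 + 1927.8 - 4322.4 = -429.3
Services: -340.3 - 615.4 + 1884.7 + 864.9 = 1793.9
Primary income: -894.5 + 238.1 = -656.4
Current account = (-429.3) + 1793.9 + (-656.4) = 708.2
(Excluded from the current account — capital account: sale of embassy land to a foreign government 172.6; financial account: purchases of foreign government bonds by domestic residents 2307.1.)

708.2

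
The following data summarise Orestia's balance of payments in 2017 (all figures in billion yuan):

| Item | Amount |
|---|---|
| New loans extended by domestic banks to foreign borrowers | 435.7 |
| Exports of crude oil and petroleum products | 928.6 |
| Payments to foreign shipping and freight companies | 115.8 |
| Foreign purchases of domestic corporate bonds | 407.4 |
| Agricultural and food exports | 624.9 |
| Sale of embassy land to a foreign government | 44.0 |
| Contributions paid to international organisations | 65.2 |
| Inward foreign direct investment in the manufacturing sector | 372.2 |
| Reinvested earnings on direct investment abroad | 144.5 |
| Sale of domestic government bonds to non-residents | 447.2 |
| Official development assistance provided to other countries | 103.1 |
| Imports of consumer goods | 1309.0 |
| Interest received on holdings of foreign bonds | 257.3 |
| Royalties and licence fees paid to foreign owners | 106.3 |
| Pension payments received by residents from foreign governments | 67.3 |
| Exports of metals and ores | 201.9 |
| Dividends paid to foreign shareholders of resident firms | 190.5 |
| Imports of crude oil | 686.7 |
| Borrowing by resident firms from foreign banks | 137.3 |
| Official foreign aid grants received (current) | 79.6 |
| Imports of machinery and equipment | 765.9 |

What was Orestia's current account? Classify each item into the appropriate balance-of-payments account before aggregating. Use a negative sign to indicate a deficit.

-1038.4

Goods: 201.9 + 624.9 - 1309.0 + 928.6 - 686.7 - 765.9 = -1006.2
Services: -115.8 - 106.3 = -222.1
Primary income: 257.3 + 144.5 - 190.5 = 211.3
Secondary income: -103.1 + 79.6 + 67.3 - 65.2 = -21.4
Current account = (-1006.2) + (-222.1) + 211.3 + (-21.4) = -1038.4
(Excluded from the current account — financial account: new loans extended by domestic banks to foreign borrowers 435.7, foreign purchases of domestic corporate bonds 407.4, inward foreign direct investment in the manufacturing sector 372.2, sale of domestic government bonds to non-residents 447.2, borrowing by resident firms from foreign banks 137.3; capital account: sale of embassy land to a foreign government 44.0.)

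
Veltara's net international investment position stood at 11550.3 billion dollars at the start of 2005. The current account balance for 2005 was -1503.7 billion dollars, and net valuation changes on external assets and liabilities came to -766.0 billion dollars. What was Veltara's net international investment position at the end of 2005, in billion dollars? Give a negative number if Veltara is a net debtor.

Change in NIIP = current account + net valuation change = -1503.7 + (-766.0) = -2269.7
End-of-year NIIP = 11550.3 + (-2269.7) = 9280.6

9280.6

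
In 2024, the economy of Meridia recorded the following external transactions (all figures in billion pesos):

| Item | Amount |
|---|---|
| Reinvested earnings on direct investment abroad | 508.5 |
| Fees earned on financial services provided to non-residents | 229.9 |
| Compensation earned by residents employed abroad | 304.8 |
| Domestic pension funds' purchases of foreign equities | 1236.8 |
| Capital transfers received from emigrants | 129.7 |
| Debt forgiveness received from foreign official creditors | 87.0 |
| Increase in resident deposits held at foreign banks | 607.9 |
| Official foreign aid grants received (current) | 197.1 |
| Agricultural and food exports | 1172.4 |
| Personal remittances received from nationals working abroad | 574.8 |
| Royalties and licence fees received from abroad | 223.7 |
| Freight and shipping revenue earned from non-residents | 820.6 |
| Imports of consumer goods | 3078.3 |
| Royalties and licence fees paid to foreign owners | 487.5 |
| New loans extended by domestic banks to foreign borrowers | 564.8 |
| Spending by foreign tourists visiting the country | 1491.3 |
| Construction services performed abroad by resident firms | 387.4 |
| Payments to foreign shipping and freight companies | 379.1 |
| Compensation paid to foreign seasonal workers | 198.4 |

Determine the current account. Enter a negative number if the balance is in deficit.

1767.2

Goods: -3078.3 + 1172.4 = -1905.9
Services: 387.4 + 223.7 - 379.1 + 820.6 - 487.5 + 1491.3 + 229.9 = 2286.3
Primary income: 508.5 - 198.4 + 304.8 = 614.9
Secondary income: 574.8 + 197.1 = 771.9
Current account = (-1905.9) + 2286.3 + 614.9 + 771.9 = 1767.2
(Excluded from the current account — financial account: domestic pension funds' purchases of foreign equities 1236.8, increase in resident deposits held at foreign banks 607.9, new loans extended by domestic banks to foreign borrowers 564.8; capital account: capital transfers received from emigrants 129.7, debt forgiveness received from foreign official creditors 87.0.)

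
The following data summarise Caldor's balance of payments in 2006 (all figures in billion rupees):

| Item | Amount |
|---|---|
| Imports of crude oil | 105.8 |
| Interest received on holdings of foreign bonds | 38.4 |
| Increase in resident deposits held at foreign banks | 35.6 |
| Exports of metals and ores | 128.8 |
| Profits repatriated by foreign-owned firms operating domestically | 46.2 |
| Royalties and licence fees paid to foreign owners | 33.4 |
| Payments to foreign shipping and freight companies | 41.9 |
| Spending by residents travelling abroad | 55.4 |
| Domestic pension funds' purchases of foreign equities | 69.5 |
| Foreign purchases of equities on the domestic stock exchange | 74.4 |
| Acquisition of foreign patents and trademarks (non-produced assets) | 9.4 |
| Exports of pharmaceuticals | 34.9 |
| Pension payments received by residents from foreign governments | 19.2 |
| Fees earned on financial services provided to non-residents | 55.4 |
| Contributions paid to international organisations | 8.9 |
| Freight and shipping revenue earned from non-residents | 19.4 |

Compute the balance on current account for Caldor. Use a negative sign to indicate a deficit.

4.5

Goods: 128.8 + 34.9 - 105.8 = 57.9
Services: -33.4 + 19.4 - 55.4 + 55.4 - 41.9 = -55.9
Primary income: -46.2 + 38.4 = -7.8
Secondary income: -8.9 + 19.2 = 10.3
Current account = 57.9 + (-55.9) + (-7.8) + 10.3 = 4.5
(Excluded from the current account — financial account: increase in resident deposits held at foreign banks 35.6, domestic pension funds' purchases of foreign equities 69.5, foreign purchases of equities on the domestic stock exchange 74.4; capital account: acquisition of foreign patents and trademarks (non-produced assets) 9.4.)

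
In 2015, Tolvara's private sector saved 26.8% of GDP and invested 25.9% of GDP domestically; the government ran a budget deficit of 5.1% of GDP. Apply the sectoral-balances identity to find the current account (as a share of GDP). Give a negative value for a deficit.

-4.2

By the sectoral-balances identity, CA = (S_private - I) + (T - G).
Private balance = 26.8 - 25.9 = 0.9
Government balance (T - G) = -5.1
CA = 0.9 + (-5.1) = -4.2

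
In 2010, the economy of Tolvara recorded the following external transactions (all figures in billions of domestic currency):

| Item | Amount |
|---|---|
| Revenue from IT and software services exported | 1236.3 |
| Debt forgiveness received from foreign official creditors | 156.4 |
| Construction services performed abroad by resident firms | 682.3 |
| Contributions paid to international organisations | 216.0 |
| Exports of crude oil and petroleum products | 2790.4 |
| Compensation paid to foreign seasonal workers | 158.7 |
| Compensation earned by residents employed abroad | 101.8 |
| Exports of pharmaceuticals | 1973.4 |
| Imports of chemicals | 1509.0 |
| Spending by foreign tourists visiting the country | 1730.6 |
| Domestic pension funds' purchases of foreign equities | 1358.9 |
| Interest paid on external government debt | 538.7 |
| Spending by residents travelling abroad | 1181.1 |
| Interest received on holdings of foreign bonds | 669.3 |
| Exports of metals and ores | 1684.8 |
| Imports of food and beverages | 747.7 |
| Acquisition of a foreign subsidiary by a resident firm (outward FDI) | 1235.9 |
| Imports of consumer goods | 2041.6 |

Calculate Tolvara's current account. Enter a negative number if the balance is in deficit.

Goods: 1684.8 + 1973.4 - 747.7 - 1509.0 + 2790.4 - 2041.6 = 2150.3
Services: 1236.3 + 1730.6 - 1181.1 + 682.3 = 2468.1
Primary income: 101.8 - 158.7 - 538.7 + 669.3 = 73.7
Secondary income: -216.0
Current account = 2150.3 + 2468.1 + 73.7 + (-216.0) = 4476.1
(Excluded from the current account — capital account: debt forgiveness received from foreign official creditors 156.4; financial account: domestic pension funds' purchases of foreign equities 1358.9, acquisition of a foreign subsidiary by a resident firm (outward FDI) 1235.9.)

4476.1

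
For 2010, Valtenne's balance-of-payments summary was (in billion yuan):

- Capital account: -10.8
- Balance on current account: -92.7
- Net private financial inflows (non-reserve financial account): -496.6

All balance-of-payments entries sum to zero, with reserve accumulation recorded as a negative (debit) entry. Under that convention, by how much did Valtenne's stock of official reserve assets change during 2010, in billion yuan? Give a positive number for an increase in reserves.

-600.1

Official reserve transactions balance = -((-92.7) + (-10.8) + (-496.6)) = 600.1
An accumulation of reserves is recorded as a debit (negative entry), so the change in the stock of reserves is the negative of that balance.
Change in official reserves = -(600.1) = -600.1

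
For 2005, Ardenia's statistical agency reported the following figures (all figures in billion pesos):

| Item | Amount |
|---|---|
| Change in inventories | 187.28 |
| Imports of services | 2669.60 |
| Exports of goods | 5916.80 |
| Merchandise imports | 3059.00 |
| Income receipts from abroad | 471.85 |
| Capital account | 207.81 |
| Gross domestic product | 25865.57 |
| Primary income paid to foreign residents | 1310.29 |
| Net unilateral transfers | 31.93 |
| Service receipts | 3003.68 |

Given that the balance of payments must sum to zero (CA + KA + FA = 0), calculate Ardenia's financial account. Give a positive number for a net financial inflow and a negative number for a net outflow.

Goods balance = 5916.80 - 3059.00 = 2857.80
Services balance = 3003.68 - 2669.60 = 334.08
Trade balance (goods + services) = 2857.80 + 334.08 = 3191.88
Net primary income = 471.85 - 1310.29 = -838.44
Net secondary income = 31.93
Current account = 3191.88 + (-838.44) + 31.93 = 2385.37
Financial account = -(2385.37 + 207.81) = -2593.18

-2593.18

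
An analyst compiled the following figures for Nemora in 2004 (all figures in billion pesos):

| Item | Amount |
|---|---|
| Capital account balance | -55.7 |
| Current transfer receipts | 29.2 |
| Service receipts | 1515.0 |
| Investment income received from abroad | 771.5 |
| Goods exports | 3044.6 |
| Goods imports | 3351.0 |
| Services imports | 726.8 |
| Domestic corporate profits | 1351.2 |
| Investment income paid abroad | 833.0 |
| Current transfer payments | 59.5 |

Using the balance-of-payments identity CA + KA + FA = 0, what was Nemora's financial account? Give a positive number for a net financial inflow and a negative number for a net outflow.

-334.3

Goods balance = 3044.6 - 3351.0 = -306.4
Services balance = 1515.0 - 726.8 = 788.2
Trade balance (goods + services) = -306.4 + 788.2 = 481.8
Net primary income = 771.5 - 833.0 = -61.5
Net secondary income = 29.2 - 59.5 = -30.3
Current account = 481.8 + (-61.5) + (-30.3) = 390.0
Financial account = -(390.0 + (-55.7)) = -334.3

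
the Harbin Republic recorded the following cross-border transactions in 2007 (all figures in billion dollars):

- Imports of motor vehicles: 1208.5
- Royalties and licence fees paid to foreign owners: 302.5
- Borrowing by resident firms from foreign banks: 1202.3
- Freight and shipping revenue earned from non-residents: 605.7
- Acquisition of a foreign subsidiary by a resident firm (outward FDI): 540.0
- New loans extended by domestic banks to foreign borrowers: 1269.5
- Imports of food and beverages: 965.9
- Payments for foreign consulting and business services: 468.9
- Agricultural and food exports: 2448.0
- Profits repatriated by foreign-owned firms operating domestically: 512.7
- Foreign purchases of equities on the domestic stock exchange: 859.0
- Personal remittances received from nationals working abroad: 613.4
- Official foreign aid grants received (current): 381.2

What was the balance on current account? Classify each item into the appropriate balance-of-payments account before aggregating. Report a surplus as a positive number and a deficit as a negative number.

Goods: -1208.5 - 965.9 + 2448.0 = 273.6
Services: -302.5 + 605.7 - 468.9 = -165.7
Primary income: -512.7
Secondary income: 613.4 + 381.2 = 994.6
Current account = 273.6 + (-165.7) + (-512.7) + 994.6 = 589.8
(Excluded from the current account — financial account: borrowing by resident firms from foreign banks 1202.3, acquisition of a foreign subsidiary by a resident firm (outward FDI) 540.0, new loans extended by domestic banks to foreign borrowers 1269.5, foreign purchases of equities on the domestic stock exchange 859.0.)

589.8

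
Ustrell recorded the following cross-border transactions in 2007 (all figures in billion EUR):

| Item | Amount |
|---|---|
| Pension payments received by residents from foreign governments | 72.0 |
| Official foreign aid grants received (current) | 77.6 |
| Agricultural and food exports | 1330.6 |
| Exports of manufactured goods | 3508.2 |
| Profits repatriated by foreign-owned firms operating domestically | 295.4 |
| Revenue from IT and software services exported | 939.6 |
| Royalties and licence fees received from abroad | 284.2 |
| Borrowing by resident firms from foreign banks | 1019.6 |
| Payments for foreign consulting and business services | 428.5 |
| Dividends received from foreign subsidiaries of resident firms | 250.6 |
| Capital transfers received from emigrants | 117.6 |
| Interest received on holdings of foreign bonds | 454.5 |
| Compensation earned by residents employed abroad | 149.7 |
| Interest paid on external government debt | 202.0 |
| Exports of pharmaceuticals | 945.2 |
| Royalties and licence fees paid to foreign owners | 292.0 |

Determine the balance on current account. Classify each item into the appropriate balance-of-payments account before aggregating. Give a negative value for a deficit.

Goods: 945.2 + 1330.6 + 3508.2 = 5784.0
Services: 939.6 - 292.0 - 428.5 + 284.2 = 503.3
Primary income: -295.4 + 149.7 - 202.0 + 454.5 + 250.6 = 357.4
Secondary income: 72.0 + 77.6 = 149.6
Current account = 5784.0 + 503.3 + 357.4 + 149.6 = 6794.3
(Excluded from the current account — financial account: borrowing by resident firms from foreign banks 1019.6; capital account: capital transfers received from emigrants 117.6.)

6794.3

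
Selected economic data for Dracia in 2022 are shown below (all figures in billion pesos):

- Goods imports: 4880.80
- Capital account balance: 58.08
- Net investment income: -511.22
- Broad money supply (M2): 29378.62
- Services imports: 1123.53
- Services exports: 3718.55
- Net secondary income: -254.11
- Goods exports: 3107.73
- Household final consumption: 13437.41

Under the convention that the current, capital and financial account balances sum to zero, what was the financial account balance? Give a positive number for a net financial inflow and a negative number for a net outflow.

-114.70

Goods balance = 3107.73 - 4880.80 = -1773.07
Services balance = 3718.55 - 1123.53 = 2595.02
Trade balance (goods + services) = -1773.07 + 2595.02 = 821.95
Net primary income = -511.22
Net secondary income = -254.11
Current account = 821.95 + (-511.22) + (-254.11) = 56.62
Financial account = -(56.62 + 58.08) = -114.70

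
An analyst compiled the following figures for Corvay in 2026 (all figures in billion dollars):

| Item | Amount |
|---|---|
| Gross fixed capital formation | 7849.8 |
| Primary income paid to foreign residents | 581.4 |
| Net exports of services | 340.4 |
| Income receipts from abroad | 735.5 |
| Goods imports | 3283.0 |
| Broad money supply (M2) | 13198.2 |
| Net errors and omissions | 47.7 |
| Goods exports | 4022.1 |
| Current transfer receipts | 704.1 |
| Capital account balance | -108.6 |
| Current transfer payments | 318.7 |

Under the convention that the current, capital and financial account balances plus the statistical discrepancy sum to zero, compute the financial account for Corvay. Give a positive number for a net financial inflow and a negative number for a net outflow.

-1558.1

Goods balance = 4022.1 - 3283.0 = 739.1
Services balance = 340.4
Trade balance (goods + services) = 739.1 + 340.4 = 1079.5
Net primary income = 735.5 - 581.4 = 154.1
Net secondary income = 704.1 - 318.7 = 385.4
Current account = 1079.5 + 154.1 + 385.4 = 1619.0
Financial account = -(1619.0 + (-108.6) + 47.7) = -1558.1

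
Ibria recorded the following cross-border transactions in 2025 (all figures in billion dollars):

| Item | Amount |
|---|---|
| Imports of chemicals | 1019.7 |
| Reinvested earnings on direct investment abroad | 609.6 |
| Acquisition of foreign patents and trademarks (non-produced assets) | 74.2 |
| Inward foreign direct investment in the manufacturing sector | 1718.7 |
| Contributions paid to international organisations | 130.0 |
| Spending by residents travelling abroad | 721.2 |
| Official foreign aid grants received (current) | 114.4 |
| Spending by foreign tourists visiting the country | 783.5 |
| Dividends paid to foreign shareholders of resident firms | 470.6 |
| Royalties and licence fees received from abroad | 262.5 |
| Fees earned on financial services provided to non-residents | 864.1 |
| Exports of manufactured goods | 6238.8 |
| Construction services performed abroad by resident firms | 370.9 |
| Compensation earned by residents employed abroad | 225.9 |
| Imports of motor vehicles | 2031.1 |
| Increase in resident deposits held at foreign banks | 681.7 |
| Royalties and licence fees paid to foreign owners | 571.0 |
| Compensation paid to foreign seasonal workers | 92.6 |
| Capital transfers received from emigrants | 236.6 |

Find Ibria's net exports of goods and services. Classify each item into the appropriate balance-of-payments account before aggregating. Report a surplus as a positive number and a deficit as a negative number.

Goods: 6238.8 - 1019.7 - 2031.1 = 3188.0
Services: 370.9 + 864.1 + 783.5 - 721.2 - 571.0 + 262.5 = 988.8
Trade balance = 3188.0 + 988.8 = 4176.8
(Excluded from the trade balance — primary income: reinvested earnings on direct investment abroad 609.6, dividends paid to foreign shareholders of resident firms 470.6, compensation earned by residents employed abroad 225.9, compensation paid to foreign seasonal workers 92.6; capital account: acquisition of foreign patents and trademarks (non-produced assets) 74.2, capital transfers received from emigrants 236.6; financial account: inward foreign direct investment in the manufacturing sector 1718.7, increase in resident deposits held at foreign banks 681.7; secondary income: contributions paid to international organisations 130.0, official foreign aid grants received (current) 114.4.)

4176.8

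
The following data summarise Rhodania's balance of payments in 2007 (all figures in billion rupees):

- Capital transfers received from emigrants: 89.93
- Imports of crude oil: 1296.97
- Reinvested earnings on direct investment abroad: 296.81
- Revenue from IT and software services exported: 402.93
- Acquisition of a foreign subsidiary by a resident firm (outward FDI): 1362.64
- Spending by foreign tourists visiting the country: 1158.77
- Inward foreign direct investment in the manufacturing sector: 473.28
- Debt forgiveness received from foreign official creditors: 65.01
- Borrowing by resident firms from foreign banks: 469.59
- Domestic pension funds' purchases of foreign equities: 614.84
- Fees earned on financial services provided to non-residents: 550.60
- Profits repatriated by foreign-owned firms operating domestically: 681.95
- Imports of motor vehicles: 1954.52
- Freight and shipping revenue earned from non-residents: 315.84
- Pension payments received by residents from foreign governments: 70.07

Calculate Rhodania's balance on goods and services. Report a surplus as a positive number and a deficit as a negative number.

-823.35

Goods: -1296.97 - 1954.52 = -3251.49
Services: 315.84 + 402.93 + 550.60 + 1158.77 = 2428.14
Trade balance = -3251.49 + 2428.14 = -823.35
(Excluded from the trade balance — capital account: capital transfers received from emigrants 89.93, debt forgiveness received from foreign official creditors 65.01; primary income: reinvested earnings on direct investment abroad 296.81, profits repatriated by foreign-owned firms operating domestically 681.95; financial account: acquisition of a foreign subsidiary by a resident firm (outward FDI) 1362.64, inward foreign direct investment in the manufacturing sector 473.28, borrowing by resident firms from foreign banks 469.59, domestic pension funds' purchases of foreign equities 614.84; secondary income: pension payments received by residents from foreign governments 70.07.)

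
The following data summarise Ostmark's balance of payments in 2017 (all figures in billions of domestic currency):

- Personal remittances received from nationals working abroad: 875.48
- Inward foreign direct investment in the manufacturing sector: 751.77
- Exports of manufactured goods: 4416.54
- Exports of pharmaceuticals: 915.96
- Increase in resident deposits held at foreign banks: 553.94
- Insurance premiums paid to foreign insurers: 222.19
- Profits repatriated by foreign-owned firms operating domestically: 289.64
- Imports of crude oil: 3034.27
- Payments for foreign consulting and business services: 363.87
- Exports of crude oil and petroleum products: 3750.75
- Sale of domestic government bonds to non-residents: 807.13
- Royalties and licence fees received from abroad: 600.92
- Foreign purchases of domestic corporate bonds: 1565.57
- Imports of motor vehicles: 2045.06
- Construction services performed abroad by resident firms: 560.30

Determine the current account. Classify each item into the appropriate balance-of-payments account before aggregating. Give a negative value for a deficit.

5164.92

Goods: 4416.54 + 915.96 - 2045.06 + 3750.75 - 3034.27 = 4003.92
Services: 600.92 + 560.30 - 222.19 - 363.87 = 575.16
Primary income: -289.64
Secondary income: 875.48
Current account = 4003.92 + 575.16 + (-289.64) + 875.48 = 5164.92
(Excluded from the current account — financial account: inward foreign direct investment in the manufacturing sector 751.77, increase in resident deposits held at foreign banks 553.94, sale of domestic government bonds to non-residents 807.13, foreign purchases of domestic corporate bonds 1565.57.)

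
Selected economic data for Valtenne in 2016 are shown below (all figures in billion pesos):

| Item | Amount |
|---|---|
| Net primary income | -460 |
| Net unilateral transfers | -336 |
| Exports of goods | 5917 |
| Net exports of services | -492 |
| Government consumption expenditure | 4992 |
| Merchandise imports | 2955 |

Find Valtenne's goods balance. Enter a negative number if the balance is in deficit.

Goods balance = 5917 - 2955 = 2962

2962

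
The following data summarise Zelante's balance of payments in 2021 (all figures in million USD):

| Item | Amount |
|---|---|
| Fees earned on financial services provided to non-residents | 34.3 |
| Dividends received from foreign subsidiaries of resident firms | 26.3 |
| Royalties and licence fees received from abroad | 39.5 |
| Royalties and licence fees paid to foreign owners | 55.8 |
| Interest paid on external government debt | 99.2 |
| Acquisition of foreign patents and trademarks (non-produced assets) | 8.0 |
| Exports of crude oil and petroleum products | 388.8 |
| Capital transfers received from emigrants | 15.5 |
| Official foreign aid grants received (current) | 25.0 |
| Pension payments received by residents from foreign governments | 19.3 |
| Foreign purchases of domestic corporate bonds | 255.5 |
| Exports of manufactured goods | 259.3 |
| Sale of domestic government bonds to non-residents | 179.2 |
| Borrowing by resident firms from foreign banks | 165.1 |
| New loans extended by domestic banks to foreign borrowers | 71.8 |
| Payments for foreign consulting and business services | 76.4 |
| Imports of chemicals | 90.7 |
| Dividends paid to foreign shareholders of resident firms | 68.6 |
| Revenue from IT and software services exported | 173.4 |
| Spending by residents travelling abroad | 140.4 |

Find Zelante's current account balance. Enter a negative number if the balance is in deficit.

434.8

Goods: -90.7 + 388.8 + 259.3 = 557.4
Services: 39.5 + 34.3 - 140.4 + 173.4 - 55.8 - 76.4 = -25.4
Primary income: -99.2 + 26.3 - 68.6 = -141.5
Secondary income: 19.3 + 25.0 = 44.3
Current account = 557.4 + (-25.4) + (-141.5) + 44.3 = 434.8
(Excluded from the current account — capital account: acquisition of foreign patents and trademarks (non-produced assets) 8.0, capital transfers received from emigrants 15.5; financial account: foreign purchases of domestic corporate bonds 255.5, sale of domestic government bonds to non-residents 179.2, borrowing by resident firms from foreign banks 165.1, new loans extended by domestic banks to foreign borrowers 71.8.)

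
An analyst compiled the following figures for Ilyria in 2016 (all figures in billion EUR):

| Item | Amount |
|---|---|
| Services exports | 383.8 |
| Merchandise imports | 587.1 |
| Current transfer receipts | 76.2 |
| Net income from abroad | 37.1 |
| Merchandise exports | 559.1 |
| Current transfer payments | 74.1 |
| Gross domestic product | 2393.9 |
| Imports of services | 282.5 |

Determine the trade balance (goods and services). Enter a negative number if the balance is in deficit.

Goods balance = 559.1 - 587.1 = -28.0
Services balance = 383.8 - 282.5 = 101.3
Trade balance (goods + services) = -28.0 + 101.3 = 73.3

73.3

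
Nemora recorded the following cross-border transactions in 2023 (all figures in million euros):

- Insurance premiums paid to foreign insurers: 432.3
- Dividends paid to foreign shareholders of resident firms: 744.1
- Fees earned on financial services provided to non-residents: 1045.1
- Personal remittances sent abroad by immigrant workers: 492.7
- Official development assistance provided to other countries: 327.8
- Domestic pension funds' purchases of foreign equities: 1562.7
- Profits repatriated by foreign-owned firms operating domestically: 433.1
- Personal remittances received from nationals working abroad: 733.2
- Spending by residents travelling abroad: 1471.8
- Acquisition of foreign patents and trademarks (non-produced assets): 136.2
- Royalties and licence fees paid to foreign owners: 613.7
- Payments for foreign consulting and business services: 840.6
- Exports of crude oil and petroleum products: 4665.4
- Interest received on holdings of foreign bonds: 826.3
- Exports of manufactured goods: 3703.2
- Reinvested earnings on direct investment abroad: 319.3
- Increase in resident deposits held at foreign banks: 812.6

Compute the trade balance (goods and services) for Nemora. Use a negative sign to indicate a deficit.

Goods: 3703.2 + 4665.4 = 8368.6
Services: -432.3 - 1471.8 + 1045.1 - 613.7 - 840.6 = -2313.3
Trade balance = 8368.6 + (-2313.3) = 6055.3
(Excluded from the trade balance — primary income: dividends paid to foreign shareholders of resident firms 744.1, profits repatriated by foreign-owned firms operating domestically 433.1, interest received on holdings of foreign bonds 826.3, reinvested earnings on direct investment abroad 319.3; secondary income: personal remittances sent abroad by immigrant workers 492.7, official development assistance provided to other countries 327.8, personal remittances received from nationals working abroad 733.2; financial account: domestic pension funds' purchases of foreign equities 1562.7, increase in resident deposits held at foreign banks 812.6; capital account: acquisition of foreign patents and trademarks (non-produced assets) 136.2.)

6055.3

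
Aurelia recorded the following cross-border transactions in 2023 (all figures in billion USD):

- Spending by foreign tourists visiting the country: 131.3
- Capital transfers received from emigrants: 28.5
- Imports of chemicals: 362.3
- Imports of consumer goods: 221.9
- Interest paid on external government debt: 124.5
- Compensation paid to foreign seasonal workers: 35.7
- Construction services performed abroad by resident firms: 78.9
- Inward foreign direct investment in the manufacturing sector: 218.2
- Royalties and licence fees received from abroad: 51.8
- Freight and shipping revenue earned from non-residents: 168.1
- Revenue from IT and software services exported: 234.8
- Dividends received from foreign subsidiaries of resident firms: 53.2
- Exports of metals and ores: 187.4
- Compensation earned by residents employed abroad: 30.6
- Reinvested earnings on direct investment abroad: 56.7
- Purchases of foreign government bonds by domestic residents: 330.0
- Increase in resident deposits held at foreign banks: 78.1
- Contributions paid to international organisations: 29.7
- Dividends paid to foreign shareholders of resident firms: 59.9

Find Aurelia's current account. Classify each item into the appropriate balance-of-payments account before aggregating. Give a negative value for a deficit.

158.8

Goods: 187.4 - 362.3 - 221.9 = -396.8
Services: 131.3 + 234.8 + 168.1 + 51.8 + 78.9 = 664.9
Primary income: 56.7 - 35.7 + 53.2 - 59.9 - 124.5 + 30.6 = -79.6
Secondary income: -29.7
Current account = (-396.8) + 664.9 + (-79.6) + (-29.7) = 158.8
(Excluded from the current account — capital account: capital transfers received from emigrants 28.5; financial account: inward foreign direct investment in the manufacturing sector 218.2, purchases of foreign government bonds by domestic residents 330.0, increase in resident deposits held at foreign banks 78.1.)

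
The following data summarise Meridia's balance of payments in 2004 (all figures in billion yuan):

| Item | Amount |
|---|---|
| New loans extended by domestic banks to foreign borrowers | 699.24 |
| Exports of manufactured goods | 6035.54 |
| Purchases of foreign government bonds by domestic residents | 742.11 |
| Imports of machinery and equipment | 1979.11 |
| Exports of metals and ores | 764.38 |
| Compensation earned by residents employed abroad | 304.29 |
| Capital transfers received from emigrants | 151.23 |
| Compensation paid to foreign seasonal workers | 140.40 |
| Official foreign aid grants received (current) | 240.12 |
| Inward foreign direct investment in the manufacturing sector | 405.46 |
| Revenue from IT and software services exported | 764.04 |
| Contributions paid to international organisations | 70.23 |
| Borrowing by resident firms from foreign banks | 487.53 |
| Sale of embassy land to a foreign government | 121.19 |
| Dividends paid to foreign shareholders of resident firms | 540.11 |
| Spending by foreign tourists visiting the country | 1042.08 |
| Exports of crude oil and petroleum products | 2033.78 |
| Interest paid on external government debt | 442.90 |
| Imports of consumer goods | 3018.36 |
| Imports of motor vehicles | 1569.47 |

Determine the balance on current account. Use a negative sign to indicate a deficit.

3423.65

Goods: 6035.54 - 1979.11 + 764.38 + 2033.78 - 1569.47 - 3018.36 = 2266.76
Services: 1042.08 + 764.04 = 1806.12
Primary income: -540.11 - 442.90 - 140.40 + 304.29 = -819.12
Secondary income: -70.23 + 240.12 = 169.89
Current account = 2266.76 + 1806.12 + (-819.12) + 169.89 = 3423.65
(Excluded from the current account — financial account: new loans extended by domestic banks to foreign borrowers 699.24, purchases of foreign government bonds by domestic residents 742.11, inward foreign direct investment in the manufacturing sector 405.46, borrowing by resident firms from foreign banks 487.53; capital account: capital transfers received from emigrants 151.23, sale of embassy land to a foreign government 121.19.)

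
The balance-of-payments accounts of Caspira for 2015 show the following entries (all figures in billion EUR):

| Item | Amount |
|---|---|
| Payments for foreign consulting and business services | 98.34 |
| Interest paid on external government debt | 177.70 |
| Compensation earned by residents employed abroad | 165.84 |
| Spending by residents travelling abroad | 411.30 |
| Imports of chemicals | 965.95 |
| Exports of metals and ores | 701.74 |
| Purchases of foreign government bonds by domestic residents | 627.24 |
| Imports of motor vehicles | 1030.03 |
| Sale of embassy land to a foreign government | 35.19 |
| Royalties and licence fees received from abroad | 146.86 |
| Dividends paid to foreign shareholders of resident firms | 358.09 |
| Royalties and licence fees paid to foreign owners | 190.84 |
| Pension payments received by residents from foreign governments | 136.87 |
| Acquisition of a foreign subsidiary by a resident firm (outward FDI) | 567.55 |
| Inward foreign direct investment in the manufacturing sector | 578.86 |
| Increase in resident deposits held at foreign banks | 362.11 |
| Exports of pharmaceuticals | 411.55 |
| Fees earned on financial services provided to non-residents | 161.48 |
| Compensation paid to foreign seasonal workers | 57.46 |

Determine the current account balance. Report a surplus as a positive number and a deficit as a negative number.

Goods: 411.55 - 1030.03 - 965.95 + 701.74 = -882.69
Services: -98.34 + 146.86 - 190.84 - 411.30 + 161.48 = -392.14
Primary income: -358.09 - 57.46 + 165.84 - 177.70 = -427.41
Secondary income: 136.87
Current account = (-882.69) + (-392.14) + (-427.41) + 136.87 = -1565.37
(Excluded from the current account — financial account: purchases of foreign government bonds by domestic residents 627.24, acquisition of a foreign subsidiary by a resident firm (outward FDI) 567.55, inward foreign direct investment in the manufacturing sector 578.86, increase in resident deposits held at foreign banks 362.11; capital account: sale of embassy land to a foreign government 35.19.)

-1565.37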